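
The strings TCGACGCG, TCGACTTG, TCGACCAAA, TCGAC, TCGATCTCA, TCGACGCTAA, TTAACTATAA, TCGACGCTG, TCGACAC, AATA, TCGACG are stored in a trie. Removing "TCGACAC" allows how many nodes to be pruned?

2

Walk "TCGACAC" from the leaf back toward the root, removing each node that no remaining word uses.
The suffix "AC" (2 nodes) is used only by "TCGACAC"; the node for "TCGAC" still has the child "G", so pruning stops there.
Nodes removed: 2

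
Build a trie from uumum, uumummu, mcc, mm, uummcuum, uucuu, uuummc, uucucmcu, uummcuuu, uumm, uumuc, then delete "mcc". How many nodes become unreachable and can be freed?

Walk "mcc" from the leaf back toward the root, removing each node that no remaining word uses.
The suffix "cc" (2 nodes) is used only by "mcc"; the node for "m" still has the child "m", so pruning stops there.
Nodes removed: 2

2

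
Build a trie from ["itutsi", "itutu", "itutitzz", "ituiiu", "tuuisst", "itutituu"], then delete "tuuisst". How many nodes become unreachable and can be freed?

A node on "tuuisst"'s path can go only if nothing else ends at it or branches off below it.
No other word shares any prefix with "tuuisst", so all 7 of its nodes go.
Nodes removed: 7

7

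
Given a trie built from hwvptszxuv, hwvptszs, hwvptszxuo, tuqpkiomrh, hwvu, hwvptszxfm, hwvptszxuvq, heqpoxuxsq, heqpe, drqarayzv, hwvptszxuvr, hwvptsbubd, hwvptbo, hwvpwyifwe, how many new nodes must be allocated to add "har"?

2

Walking "har" from the root, the first 1 characters ("h") follow existing edges; "a" is the first miss.
Each of the 2 remaining characters creates one node.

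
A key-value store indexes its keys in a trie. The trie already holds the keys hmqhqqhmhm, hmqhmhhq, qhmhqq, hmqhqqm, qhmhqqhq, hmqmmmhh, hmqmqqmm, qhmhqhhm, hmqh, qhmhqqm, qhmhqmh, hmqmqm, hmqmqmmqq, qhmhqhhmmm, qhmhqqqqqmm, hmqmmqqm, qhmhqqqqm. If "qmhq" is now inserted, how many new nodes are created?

3

The longest prefix of "qmhq" already in the trie is "q" (length 1).
Each of the 3 remaining characters creates one node.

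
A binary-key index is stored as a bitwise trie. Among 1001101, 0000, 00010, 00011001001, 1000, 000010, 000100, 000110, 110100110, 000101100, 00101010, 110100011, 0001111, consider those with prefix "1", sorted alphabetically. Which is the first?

1000

DFS of the "1" subtree visits, in order: "1000", "1001101", "110100011", "110100110"
Position 1: 1000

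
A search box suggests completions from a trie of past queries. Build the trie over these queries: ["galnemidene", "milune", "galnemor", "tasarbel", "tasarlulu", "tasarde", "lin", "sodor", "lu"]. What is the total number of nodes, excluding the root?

42

Count nodes per top-level branch (shared prefixes stored once):
  'g'-branch (galnemidene, galnemor): 13 nodes
  'l'-branch (lin, lu): 4 nodes
  'm'-branch (milune): 6 nodes
  's'-branch (sodor): 5 nodes
  't'-branch (tasarbel, tasarde, tasarlulu): 14 nodes
Sum: 42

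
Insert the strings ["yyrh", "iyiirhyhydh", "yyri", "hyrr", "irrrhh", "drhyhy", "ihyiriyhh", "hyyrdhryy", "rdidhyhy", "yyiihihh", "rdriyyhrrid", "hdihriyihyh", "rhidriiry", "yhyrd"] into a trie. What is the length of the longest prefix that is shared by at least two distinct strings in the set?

3

Look for the deepest trie node that still has at least two words in its subtree.
"yyrh" and "yyri" agree on "yyr" (3 characters) before diverging; nothing deeper is shared.
Longest shared-prefix length: 3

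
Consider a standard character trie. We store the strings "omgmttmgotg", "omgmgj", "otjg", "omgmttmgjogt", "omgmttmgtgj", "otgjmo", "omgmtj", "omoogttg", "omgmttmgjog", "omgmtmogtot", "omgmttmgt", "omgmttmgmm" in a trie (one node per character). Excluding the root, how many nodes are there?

For each word, the new-node count is its length minus the longest prefix already in the trie:
  "omgmttmgotg" → 11 new (o, m, g, m, t, t, m, g, o, t, g)
  "omgmgj" → prefix "omgm" already present; 2 new (g, j)
  "otjg" → prefix "o" already present; 3 new (t, j, g)
  "omgmttmgjogt" → prefix "omgmttmg" already present; 4 new (j, o, g, t)
  "omgmttmgtgj" → prefix "omgmttmg" already present; 3 new (t, g, j)
  "otgjmo" → prefix "ot" already present; 4 new (g, j, m, o)
  "omgmtj" → prefix "omgmt" already present; 1 new (j)
  "omoogttg" → prefix "om" already present; 6 new (o, o, g, t, t, g)
  "omgmttmgjog" → prefix "omgmttmgjog" already present; 0 new (none)
  "omgmtmogtot" → prefix "omgmt" already present; 6 new (m, o, g, t, o, t)
  "omgmttmgt" → prefix "omgmttmgt" already present; 0 new (none)
  "omgmttmgmm" → prefix "omgmttmg" already present; 2 new (m, m)
Total nodes = 11 + 2 + 3 + 4 + 3 + 4 + 1 + 6 + 0 + 6 + 0 + 2 = 42

42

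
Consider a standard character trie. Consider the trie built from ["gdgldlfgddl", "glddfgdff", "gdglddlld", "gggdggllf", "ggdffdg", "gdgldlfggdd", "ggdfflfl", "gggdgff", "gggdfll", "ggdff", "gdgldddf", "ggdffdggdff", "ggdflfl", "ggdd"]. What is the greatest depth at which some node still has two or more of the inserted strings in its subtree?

Look for the deepest trie node that still has at least two words in its subtree.
"gdgldlfgddl" and "gdgldlfggdd" agree on "gdgldlfg" (8 characters) before diverging; nothing deeper is shared.
Longest shared-prefix length: 8

8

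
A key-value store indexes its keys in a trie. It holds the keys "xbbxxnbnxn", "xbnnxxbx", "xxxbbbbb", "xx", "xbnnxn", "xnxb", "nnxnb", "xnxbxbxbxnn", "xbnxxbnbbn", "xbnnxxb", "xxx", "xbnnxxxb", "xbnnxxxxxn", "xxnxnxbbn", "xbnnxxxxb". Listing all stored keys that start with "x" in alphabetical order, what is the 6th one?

xbnnxxxxb

Words with prefix "x", in lexicographic order: "xbbxxnbnxn", "xbnnxn", "xbnnxxb", "xbnnxxbx", "xbnnxxxb", "xbnnxxxxb", "xbnnxxxxxn", "xbnxxbnbbn", "xnxb", "xnxbxbxbxnn", "xx", "xxnxnxbbn", "xxx", "xxxbbbbb"
Position 6: xbnnxxxxb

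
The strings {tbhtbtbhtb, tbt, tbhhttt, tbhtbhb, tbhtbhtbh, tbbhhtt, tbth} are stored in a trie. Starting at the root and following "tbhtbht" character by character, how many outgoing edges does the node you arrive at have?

Follow the path "tbhtbht" to its node, then look at its outgoing edges.
Characters that immediately follow "tbhtbht" among the stored strings: {b}.
That node has 1 child edge.

1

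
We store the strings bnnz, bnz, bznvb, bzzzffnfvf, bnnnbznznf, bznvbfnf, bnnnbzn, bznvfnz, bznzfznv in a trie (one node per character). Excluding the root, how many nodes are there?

Trie structure (* marks end of a word):
(root)
└─ b
   ├─ n
   │  ├─ n
   │  │  ├─ n
   │  │  │  └─ b
   │  │  │     └─ z
   │  │  │        └─ n *
   │  │  │           └─ z
   │  │  │              └─ n
   │  │  │                 └─ f *
   │  │  └─ z *
   │  └─ z *
   └─ z
      ├─ n
      │  ├─ v
      │  │  ├─ b *
      │  │  │  └─ f
      │  │  │     └─ n
      │  │  │        └─ f *
      │  │  └─ f
      │  │     └─ n
      │  │        └─ z *
      │  └─ z
      │     └─ f
      │        └─ z
      │           └─ n
      │              └─ v *
      └─ z
         └─ z
            └─ f
               └─ f
                  └─ n
                     └─ f
                        └─ v
                           └─ f *
Counting every labelled node above: 35.

35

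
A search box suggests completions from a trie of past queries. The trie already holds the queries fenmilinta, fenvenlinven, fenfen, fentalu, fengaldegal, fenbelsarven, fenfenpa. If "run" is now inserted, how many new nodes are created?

3

"run" shares no prefix with any stored word, so all 3 characters open new nodes.
3 − 0 = 3 new nodes.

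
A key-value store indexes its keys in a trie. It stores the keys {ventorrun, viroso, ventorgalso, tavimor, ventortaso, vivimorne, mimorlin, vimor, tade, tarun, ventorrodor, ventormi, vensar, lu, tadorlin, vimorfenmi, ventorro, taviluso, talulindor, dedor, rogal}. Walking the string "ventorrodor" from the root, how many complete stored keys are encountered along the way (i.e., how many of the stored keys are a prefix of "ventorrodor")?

Traverse "ventorrodor" character by character; count nodes along the way that are marked as word ends.
Prefixes of the query that are stored words: "ventorro", "ventorrodor"
Count: 2

2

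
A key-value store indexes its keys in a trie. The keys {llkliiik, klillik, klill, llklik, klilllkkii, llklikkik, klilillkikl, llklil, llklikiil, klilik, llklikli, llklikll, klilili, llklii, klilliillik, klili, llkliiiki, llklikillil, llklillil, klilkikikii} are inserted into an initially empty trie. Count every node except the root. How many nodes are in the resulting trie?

Count nodes per top-level branch (shared prefixes stored once):
  'k'-branch (klili, klilik, klilili, klilillkikl, klilkikikii, klill, klilliillik, klillik, klilllkkii): 33 nodes
  'l'-branch (llklii, llkliiik, llkliiiki, llklik, llklikiil, llklikillil, llklikkik, llklikli, llklikll, llklil, llklillil): 27 nodes
Sum: 60

60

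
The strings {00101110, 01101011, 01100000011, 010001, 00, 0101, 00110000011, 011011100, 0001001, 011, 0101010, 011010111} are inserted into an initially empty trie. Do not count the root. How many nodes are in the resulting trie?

Trace insertions, counting only characters that open a new branch:
  "00101110" → 8 new (0, 0, 1, 0, 1, 1, 1, 0)
  "01101011" → prefix "0" already present; 7 new (1, 1, 0, 1, 0, 1, 1)
  "01100000011" → prefix "0110" already present; 7 new (0, 0, 0, 0, 0, 1, 1)
  "010001" → prefix "01" already present; 4 new (0, 0, 0, 1)
  "00" → prefix "00" already present; 0 new (none)
  "0101" → prefix "010" already present; 1 new (1)
  "00110000011" → prefix "001" already present; 8 new (1, 0, 0, 0, 0, 0, 1, 1)
  "011011100" → prefix "01101" already present; 4 new (1, 1, 0, 0)
  "0001001" → prefix "00" already present; 5 new (0, 1, 0, 0, 1)
  "011" → prefix "011" already present; 0 new (none)
  "0101010" → prefix "0101" already present; 3 new (0, 1, 0)
  "011010111" → prefix "01101011" already present; 1 new (1)
Total nodes = 8 + 7 + 7 + 4 + 0 + 1 + 8 + 4 + 5 + 0 + 3 + 1 = 48

48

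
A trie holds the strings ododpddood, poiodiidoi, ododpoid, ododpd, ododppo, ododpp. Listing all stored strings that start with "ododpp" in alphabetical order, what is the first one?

ododpp

DFS of the "ododpp" subtree visits, in order: "ododpp", "ododppo"
The 1st is ododpp.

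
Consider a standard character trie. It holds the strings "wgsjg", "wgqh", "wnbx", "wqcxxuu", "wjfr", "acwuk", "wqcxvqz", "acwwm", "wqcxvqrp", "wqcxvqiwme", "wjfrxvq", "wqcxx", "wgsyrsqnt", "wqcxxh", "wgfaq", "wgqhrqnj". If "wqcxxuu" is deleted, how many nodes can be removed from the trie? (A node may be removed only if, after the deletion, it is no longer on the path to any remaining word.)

2

Walk "wqcxxuu" from the leaf back toward the root, removing each node that no remaining word uses.
The suffix "uu" (2 nodes) is used only by "wqcxxuu"; the node for "wqcxx" still has the child "h", so pruning stops there.
Nodes removed: 2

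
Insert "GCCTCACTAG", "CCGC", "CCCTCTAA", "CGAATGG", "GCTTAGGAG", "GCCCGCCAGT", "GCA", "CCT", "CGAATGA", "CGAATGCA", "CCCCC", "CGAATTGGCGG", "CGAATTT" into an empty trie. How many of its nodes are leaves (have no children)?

13

A leaf is a node with no children — equivalently, the end of a word that is not a proper prefix of any other stored word.
Those words: "CCCCC", "CCCTCTAA", "CCGC", "CCT", "CGAATGA", "CGAATGCA", "CGAATGG", "CGAATTGGCGG", "CGAATTT", "GCA", "GCCCGCCAGT", "GCCTCACTAG", "GCTTAGGAG"
Leaf count: 13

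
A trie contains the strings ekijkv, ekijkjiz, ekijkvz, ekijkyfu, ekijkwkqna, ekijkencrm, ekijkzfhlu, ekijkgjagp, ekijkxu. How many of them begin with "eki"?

Walk to "eki"; the words in its subtree are exactly those with that prefix.
Matches: "ekijkencrm", "ekijkgjagp", "ekijkjiz", "ekijkv", "ekijkvz", "ekijkwkqna", "ekijkxu", "ekijkyfu", "ekijkzfhlu"
Count: 9

9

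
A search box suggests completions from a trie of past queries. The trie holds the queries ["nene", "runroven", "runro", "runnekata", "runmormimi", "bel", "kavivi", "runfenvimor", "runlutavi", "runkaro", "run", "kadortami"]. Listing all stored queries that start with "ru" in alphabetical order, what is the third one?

Words with prefix "ru", in lexicographic order: "run", "runfenvimor", "runkaro", "runlutavi", "runmormimi", "runnekata", "runro", "runroven"
Position 3: runkaro

runkaro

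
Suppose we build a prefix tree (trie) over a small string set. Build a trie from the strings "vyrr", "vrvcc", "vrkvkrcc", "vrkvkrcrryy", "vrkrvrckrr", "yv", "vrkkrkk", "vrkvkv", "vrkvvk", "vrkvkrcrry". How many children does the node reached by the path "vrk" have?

3

The children of the "vrk" node are the distinct next characters among strings starting with "vrk".
Characters that immediately follow "vrk" among the stored strings: {k, r, v}.
That node has 3 child edges.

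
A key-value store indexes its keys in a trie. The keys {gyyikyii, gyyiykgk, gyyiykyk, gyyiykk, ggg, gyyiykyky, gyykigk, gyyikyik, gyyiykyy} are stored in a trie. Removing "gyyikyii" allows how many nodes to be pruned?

1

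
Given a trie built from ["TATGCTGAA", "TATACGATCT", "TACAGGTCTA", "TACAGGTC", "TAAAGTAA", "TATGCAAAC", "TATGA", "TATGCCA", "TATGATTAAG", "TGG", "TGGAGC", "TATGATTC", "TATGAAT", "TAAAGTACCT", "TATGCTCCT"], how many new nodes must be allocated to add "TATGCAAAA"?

"TATGCAAA" is already a path in the trie; the remaining "A" must be added.
New nodes needed: |"TATGCAAAA"| − 8 = 9 − 8 = 1.

1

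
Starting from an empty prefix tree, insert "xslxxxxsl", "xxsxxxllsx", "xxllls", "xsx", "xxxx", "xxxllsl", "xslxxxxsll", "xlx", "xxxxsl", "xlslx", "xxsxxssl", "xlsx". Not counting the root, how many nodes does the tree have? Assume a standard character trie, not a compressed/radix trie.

Trace insertions, counting only characters that open a new branch:
  "xslxxxxsl" → 9 new (x, s, l, x, x, x, x, s, l)
  "xxsxxxllsx" → prefix "x" already present; 9 new (x, s, x, x, x, l, l, s, x)
  "xxllls" → prefix "xx" already present; 4 new (l, l, l, s)
  "xsx" → prefix "xs" already present; 1 new (x)
  "xxxx" → prefix "xx" already present; 2 new (x, x)
  "xxxllsl" → prefix "xxx" already present; 4 new (l, l, s, l)
  "xslxxxxsll" → prefix "xslxxxxsl" already present; 1 new (l)
  "xlx" → prefix "x" already present; 2 new (l, x)
  "xxxxsl" → prefix "xxxx" already present; 2 new (s, l)
  "xlslx" → prefix "xl" already present; 3 new (s, l, x)
  "xxsxxssl" → prefix "xxsxx" already present; 3 new (s, s, l)
  "xlsx" → prefix "xls" already present; 1 new (x)
Total nodes = 9 + 9 + 4 + 1 + 2 + 4 + 1 + 2 + 2 + 3 + 3 + 1 = 41

41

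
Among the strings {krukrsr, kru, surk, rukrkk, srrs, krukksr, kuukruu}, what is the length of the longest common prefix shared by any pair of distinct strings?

4

Look for the deepest trie node that still has at least two words in its subtree.
"krukksr" and "krukrsr" agree on "kruk" (4 characters) before diverging; nothing deeper is shared.
Longest shared-prefix length: 4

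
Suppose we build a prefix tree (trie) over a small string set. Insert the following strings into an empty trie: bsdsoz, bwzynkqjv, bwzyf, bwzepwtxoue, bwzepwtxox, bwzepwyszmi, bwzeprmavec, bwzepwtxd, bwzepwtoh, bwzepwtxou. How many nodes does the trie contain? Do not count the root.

38

For each word, the new-node count is its length minus the longest prefix already in the trie:
  "bsdsoz" → 6 new (b, s, d, s, o, z)
  "bwzynkqjv" → prefix "b" already present; 8 new (w, z, y, n, k, q, j, v)
  "bwzyf" → prefix "bwzy" already present; 1 new (f)
  "bwzepwtxoue" → prefix "bwz" already present; 8 new (e, p, w, t, x, o, u, e)
  "bwzepwtxox" → prefix "bwzepwtxo" already present; 1 new (x)
  "bwzepwyszmi" → prefix "bwzepw" already present; 5 new (y, s, z, m, i)
  "bwzeprmavec" → prefix "bwzep" already present; 6 new (r, m, a, v, e, c)
  "bwzepwtxd" → prefix "bwzepwtx" already present; 1 new (d)
  "bwzepwtoh" → prefix "bwzepwt" already present; 2 new (o, h)
  "bwzepwtxou" → prefix "bwzepwtxou" already present; 0 new (none)
Total nodes = 6 + 8 + 1 + 8 + 1 + 5 + 6 + 1 + 2 + 0 = 38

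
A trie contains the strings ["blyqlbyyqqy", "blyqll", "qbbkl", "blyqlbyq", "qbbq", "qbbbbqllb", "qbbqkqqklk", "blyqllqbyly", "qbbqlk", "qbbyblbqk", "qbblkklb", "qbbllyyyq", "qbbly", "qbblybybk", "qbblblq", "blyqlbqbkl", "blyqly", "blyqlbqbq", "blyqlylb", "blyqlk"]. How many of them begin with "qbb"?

Filter for entries beginning with "qbb":
Matches: "qbbbbqllb", "qbbkl", "qbblblq", "qbblkklb", "qbbllyyyq", "qbbly", "qbblybybk", "qbbq", "qbbqkqqklk", "qbbqlk", "qbbyblbqk"
Count: 11

11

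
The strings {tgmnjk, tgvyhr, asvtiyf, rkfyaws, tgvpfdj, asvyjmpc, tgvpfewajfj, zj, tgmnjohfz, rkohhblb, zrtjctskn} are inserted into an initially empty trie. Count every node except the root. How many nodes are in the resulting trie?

Insert word by word; a character creates a node only if that edge doesn't already exist:
  "tgmnjk" → 6 new (t, g, m, n, j, k)
  "tgvyhr" → prefix "tg" already present; 4 new (v, y, h, r)
  "asvtiyf" → 7 new (a, s, v, t, i, y, f)
  "rkfyaws" → 7 new (r, k, f, y, a, w, s)
  "tgvpfdj" → prefix "tgv" already present; 4 new (p, f, d, j)
  "asvyjmpc" → prefix "asv" already present; 5 new (y, j, m, p, c)
  "tgvpfewajfj" → prefix "tgvpf" already present; 6 new (e, w, a, j, f, j)
  "zj" → 2 new (z, j)
  "tgmnjohfz" → prefix "tgmnj" already present; 4 new (o, h, f, z)
  "rkohhblb" → prefix "rk" already present; 6 new (o, h, h, b, l, b)
  "zrtjctskn" → prefix "z" already present; 8 new (r, t, j, c, t, s, k, n)
Total nodes = 6 + 4 + 7 + 7 + 4 + 5 + 6 + 2 + 4 + 6 + 8 = 59

59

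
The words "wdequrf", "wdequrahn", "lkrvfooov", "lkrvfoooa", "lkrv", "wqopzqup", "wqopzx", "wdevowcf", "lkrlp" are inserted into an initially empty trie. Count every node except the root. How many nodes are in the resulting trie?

35

Trie structure (* marks end of a word):
(root)
├─ l
│  └─ k
│     └─ r
│        ├─ l
│        │  └─ p *
│        └─ v *
│           └─ f
│              └─ o
│                 └─ o
│                    └─ o
│                       ├─ a *
│                       └─ v *
└─ w
   ├─ d
   │  └─ e
   │     ├─ q
   │     │  └─ u
   │     │     └─ r
   │     │        ├─ a
   │     │        │  └─ h
   │     │        │     └─ n *
   │     │        └─ f *
   │     └─ v
   │        └─ o
   │           └─ w
   │              └─ c
   │                 └─ f *
   └─ q
      └─ o
         └─ p
            └─ z
               ├─ q
               │  └─ u
               │     └─ p *
               └─ x *
Counting every labelled node above: 35.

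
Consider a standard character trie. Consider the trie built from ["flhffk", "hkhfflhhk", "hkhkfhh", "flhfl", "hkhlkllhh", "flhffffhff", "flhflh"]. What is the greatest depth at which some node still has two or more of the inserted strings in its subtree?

Equivalently: take the maximum, over all pairs, of their longest common prefix length.
e.g. "flhffffhff" and "flhffk" share the prefix "flhff" of length 5; no pair shares a longer one.
Longest shared-prefix length: 5

5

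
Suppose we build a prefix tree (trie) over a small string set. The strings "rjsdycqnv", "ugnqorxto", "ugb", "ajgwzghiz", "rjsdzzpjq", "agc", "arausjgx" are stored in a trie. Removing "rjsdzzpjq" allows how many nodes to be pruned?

After clearing the end-marker at "rjsdzzpjq", prune upward until reaching a node still needed by another word.
The suffix "zzpjq" (5 nodes) is used only by "rjsdzzpjq"; the node for "rjsd" still has the child "y", so pruning stops there.
Nodes removed: 5

5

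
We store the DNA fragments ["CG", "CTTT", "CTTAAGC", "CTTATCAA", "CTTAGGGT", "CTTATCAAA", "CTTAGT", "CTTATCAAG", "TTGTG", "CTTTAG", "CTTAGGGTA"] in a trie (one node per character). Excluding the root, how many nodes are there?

28

Trace insertions, counting only characters that open a new branch:
  "CG" → 2 new (C, G)
  "CTTT" → prefix "C" already present; 3 new (T, T, T)
  "CTTAAGC" → prefix "CTT" already present; 4 new (A, A, G, C)
  "CTTATCAA" → prefix "CTTA" already present; 4 new (T, C, A, A)
  "CTTAGGGT" → prefix "CTTA" already present; 4 new (G, G, G, T)
  "CTTATCAAA" → prefix "CTTATCAA" already present; 1 new (A)
  "CTTAGT" → prefix "CTTAG" already present; 1 new (T)
  "CTTATCAAG" → prefix "CTTATCAA" already present; 1 new (G)
  "TTGTG" → 5 new (T, T, G, T, G)
  "CTTTAG" → prefix "CTTT" already present; 2 new (A, G)
  "CTTAGGGTA" → prefix "CTTAGGGT" already present; 1 new (A)
Total nodes = 2 + 3 + 4 + 4 + 4 + 1 + 1 + 1 + 5 + 2 + 1 = 28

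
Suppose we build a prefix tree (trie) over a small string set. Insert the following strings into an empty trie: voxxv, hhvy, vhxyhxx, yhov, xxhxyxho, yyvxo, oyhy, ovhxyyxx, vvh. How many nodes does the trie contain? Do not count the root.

Count nodes per top-level branch (shared prefixes stored once):
  'h'-branch (hhvy): 4 nodes
  'o'-branch (ovhxyyxx, oyhy): 11 nodes
  'v'-branch (vhxyhxx, voxxv, vvh): 13 nodes
  'x'-branch (xxhxyxho): 8 nodes
  'y'-branch (yhov, yyvxo): 8 nodes
Sum: 44

44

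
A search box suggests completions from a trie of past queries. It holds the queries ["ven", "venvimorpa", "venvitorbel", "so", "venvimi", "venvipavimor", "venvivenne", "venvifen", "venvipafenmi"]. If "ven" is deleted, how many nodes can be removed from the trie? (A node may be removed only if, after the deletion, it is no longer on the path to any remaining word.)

Walk "ven" from the leaf back toward the root, removing each node that no remaining word uses.
Every node on "ven" is still needed (e.g. by "venvimorpa"), so nothing is freed.
Nodes removed: 0

0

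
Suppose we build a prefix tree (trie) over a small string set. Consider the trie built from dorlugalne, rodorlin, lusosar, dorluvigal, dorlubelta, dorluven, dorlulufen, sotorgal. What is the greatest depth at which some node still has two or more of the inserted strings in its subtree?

6

Look for the deepest trie node that still has at least two words in its subtree.
e.g. "dorluven" and "dorluvigal" share the prefix "dorluv" of length 6; no pair shares a longer one.
Longest shared-prefix length: 6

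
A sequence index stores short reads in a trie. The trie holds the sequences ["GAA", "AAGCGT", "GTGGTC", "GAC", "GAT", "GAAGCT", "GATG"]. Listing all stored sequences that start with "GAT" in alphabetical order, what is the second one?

DFS of the "GAT" subtree visits, in order: "GAT", "GATG"
Position 2: GATG

GATG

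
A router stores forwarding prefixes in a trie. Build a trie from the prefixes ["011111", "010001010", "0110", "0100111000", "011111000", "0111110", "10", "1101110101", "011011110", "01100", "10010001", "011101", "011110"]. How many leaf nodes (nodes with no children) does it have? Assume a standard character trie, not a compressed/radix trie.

A leaf is a node with no children — equivalently, the end of a word that is not a proper prefix of any other stored word.
Those words: "010001010", "0100111000", "01100", "011011110", "011101", "011110", "011111000", "10010001", "1101110101"
Leaf count: 9

9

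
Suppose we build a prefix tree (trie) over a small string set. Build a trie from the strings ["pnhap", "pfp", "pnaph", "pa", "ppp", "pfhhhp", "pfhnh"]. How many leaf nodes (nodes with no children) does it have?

A leaf is a node with no children — equivalently, the end of a word that is not a proper prefix of any other stored word.
Those words: "pa", "pfhhhp", "pfhnh", "pfp", "pnaph", "pnhap", "ppp"
Leaf count: 7

7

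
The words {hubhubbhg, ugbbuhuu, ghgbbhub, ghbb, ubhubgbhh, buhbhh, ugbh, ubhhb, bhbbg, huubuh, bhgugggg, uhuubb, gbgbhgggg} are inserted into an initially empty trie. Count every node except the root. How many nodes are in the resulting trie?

71

Insert word by word; a character creates a node only if that edge doesn't already exist:
  "hubhubbhg" → 9 new (h, u, b, h, u, b, b, h, g)
  "ugbbuhuu" → 8 new (u, g, b, b, u, h, u, u)
  "ghgbbhub" → 8 new (g, h, g, b, b, h, u, b)
  "ghbb" → prefix "gh" already present; 2 new (b, b)
  "ubhubgbhh" → prefix "u" already present; 8 new (b, h, u, b, g, b, h, h)
  "buhbhh" → 6 new (b, u, h, b, h, h)
  "ugbh" → prefix "ugb" already present; 1 new (h)
  "ubhhb" → prefix "ubh" already present; 2 new (h, b)
  "bhbbg" → prefix "b" already present; 4 new (h, b, b, g)
  "huubuh" → prefix "hu" already present; 4 new (u, b, u, h)
  "bhgugggg" → prefix "bh" already present; 6 new (g, u, g, g, g, g)
  "uhuubb" → prefix "u" already present; 5 new (h, u, u, b, b)
  "gbgbhgggg" → prefix "g" already present; 8 new (b, g, b, h, g, g, g, g)
Total nodes = 9 + 8 + 8 + 2 + 8 + 6 + 1 + 2 + 4 + 4 + 6 + 5 + 8 = 71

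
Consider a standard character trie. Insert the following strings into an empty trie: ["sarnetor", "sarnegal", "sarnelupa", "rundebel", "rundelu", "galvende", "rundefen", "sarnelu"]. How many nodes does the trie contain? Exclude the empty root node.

Trie structure (* marks end of a word):
(root)
├─ g
│  └─ a
│     └─ l
│        └─ v
│           └─ e
│              └─ n
│                 └─ d
│                    └─ e *
├─ r
│  └─ u
│     └─ n
│        └─ d
│           └─ e
│              ├─ b
│              │  └─ e
│              │     └─ l *
│              ├─ f
│              │  └─ e
│              │     └─ n *
│              └─ l
│                 └─ u *
└─ s
   └─ a
      └─ r
         └─ n
            └─ e
               ├─ g
               │  └─ a
               │     └─ l *
               ├─ l
               │  └─ u *
               │     └─ p
               │        └─ a *
               └─ t
                  └─ o
                     └─ r *
Counting every labelled node above: 36.

36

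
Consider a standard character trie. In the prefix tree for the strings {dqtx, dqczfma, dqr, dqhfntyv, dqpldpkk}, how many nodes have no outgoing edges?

Leaves are exactly the stored words that no other stored word extends.
Those words: "dqczfma", "dqhfntyv", "dqpldpkk", "dqr", "dqtx"
Leaf count: 5

5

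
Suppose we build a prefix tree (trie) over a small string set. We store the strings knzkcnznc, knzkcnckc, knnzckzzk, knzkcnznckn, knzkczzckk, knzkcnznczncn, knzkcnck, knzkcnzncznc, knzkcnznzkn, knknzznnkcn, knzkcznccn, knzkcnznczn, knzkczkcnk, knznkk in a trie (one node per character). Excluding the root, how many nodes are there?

For each word, the new-node count is its length minus the longest prefix already in the trie:
  "knzkcnznc" → 9 new (k, n, z, k, c, n, z, n, c)
  "knzkcnckc" → prefix "knzkcn" already present; 3 new (c, k, c)
  "knnzckzzk" → prefix "kn" already present; 7 new (n, z, c, k, z, z, k)
  "knzkcnznckn" → prefix "knzkcnznc" already present; 2 new (k, n)
  "knzkczzckk" → prefix "knzkc" already present; 5 new (z, z, c, k, k)
  "knzkcnznczncn" → prefix "knzkcnznc" already present; 4 new (z, n, c, n)
  "knzkcnck" → prefix "knzkcnck" already present; 0 new (none)
  "knzkcnzncznc" → prefix "knzkcnzncznc" already present; 0 new (none)
  "knzkcnznzkn" → prefix "knzkcnzn" already present; 3 new (z, k, n)
  "knknzznnkcn" → prefix "kn" already present; 9 new (k, n, z, z, n, n, k, c, n)
  "knzkcznccn" → prefix "knzkcz" already present; 4 new (n, c, c, n)
  "knzkcnznczn" → prefix "knzkcnznczn" already present; 0 new (none)
  "knzkczkcnk" → prefix "knzkcz" already present; 4 new (k, c, n, k)
  "knznkk" → prefix "knz" already present; 3 new (n, k, k)
Total nodes = 9 + 3 + 7 + 2 + 5 + 4 + 0 + 0 + 3 + 9 + 4 + 0 + 4 + 3 = 53

53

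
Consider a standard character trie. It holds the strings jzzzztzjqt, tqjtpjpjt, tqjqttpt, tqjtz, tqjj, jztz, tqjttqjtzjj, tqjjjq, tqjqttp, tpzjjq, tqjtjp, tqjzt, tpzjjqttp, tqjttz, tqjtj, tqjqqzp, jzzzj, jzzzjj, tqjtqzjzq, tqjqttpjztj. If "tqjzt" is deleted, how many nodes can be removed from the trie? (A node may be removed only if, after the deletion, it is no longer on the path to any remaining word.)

2

A node on "tqjzt"'s path can go only if nothing else ends at it or branches off below it.
The suffix "zt" (2 nodes) is used only by "tqjzt"; the node for "tqj" still has the child "t", so pruning stops there.
Nodes removed: 2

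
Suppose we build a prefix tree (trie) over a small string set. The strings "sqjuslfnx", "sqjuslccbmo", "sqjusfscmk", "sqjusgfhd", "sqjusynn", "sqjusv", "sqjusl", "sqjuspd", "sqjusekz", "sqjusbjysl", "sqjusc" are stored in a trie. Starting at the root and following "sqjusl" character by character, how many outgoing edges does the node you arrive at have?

2

Follow the path "sqjusl" to its node, then look at its outgoing edges.
Distinct next characters after "sqjusl": c, f.
That node has 2 child edges.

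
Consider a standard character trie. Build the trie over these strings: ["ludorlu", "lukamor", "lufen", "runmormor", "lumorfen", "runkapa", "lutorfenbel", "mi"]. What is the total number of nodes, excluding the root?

45

For each word, the new-node count is its length minus the longest prefix already in the trie:
  "ludorlu" → 7 new (l, u, d, o, r, l, u)
  "lukamor" → prefix "lu" already present; 5 new (k, a, m, o, r)
  "lufen" → prefix "lu" already present; 3 new (f, e, n)
  "runmormor" → 9 new (r, u, n, m, o, r, m, o, r)
  "lumorfen" → prefix "lu" already present; 6 new (m, o, r, f, e, n)
  "runkapa" → prefix "run" already present; 4 new (k, a, p, a)
  "lutorfenbel" → prefix "lu" already present; 9 new (t, o, r, f, e, n, b, e, l)
  "mi" → 2 new (m, i)
Total nodes = 7 + 5 + 3 + 9 + 6 + 4 + 9 + 2 = 45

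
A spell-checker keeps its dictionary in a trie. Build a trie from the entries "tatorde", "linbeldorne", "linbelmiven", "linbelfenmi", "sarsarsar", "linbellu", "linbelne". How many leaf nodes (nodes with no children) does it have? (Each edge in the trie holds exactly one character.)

A leaf is a node with no children — equivalently, the end of a word that is not a proper prefix of any other stored word.
Those words: "linbeldorne", "linbelfenmi", "linbellu", "linbelmiven", "linbelne", "sarsarsar", "tatorde"
Leaf count: 7

7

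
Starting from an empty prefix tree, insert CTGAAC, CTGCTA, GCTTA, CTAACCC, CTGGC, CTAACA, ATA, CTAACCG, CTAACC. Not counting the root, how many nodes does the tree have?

26

Trace insertions, counting only characters that open a new branch:
  "CTGAAC" → 6 new (C, T, G, A, A, C)
  "CTGCTA" → prefix "CTG" already present; 3 new (C, T, A)
  "GCTTA" → 5 new (G, C, T, T, A)
  "CTAACCC" → prefix "CT" already present; 5 new (A, A, C, C, C)
  "CTGGC" → prefix "CTG" already present; 2 new (G, C)
  "CTAACA" → prefix "CTAAC" already present; 1 new (A)
  "ATA" → 3 new (A, T, A)
  "CTAACCG" → prefix "CTAACC" already present; 1 new (G)
  "CTAACC" → prefix "CTAACC" already present; 0 new (none)
Total nodes = 6 + 3 + 5 + 5 + 2 + 1 + 3 + 1 + 0 = 26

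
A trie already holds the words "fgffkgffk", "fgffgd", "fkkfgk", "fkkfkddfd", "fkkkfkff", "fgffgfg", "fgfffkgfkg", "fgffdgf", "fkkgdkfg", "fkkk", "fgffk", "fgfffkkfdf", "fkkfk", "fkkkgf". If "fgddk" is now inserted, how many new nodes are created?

3

The longest prefix of "fgddk" already in the trie is "fg" (length 2).
New nodes needed: |"fgddk"| − 2 = 5 − 2 = 3.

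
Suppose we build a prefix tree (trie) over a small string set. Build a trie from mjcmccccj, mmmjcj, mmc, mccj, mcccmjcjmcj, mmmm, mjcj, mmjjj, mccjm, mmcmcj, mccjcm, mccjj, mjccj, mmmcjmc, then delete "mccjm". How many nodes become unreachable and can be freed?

1

A node on "mccjm"'s path can go only if nothing else ends at it or branches off below it.
The suffix "m" (1 node) is used only by "mccjm"; the node for "mccj" still has the child "c", so pruning stops there.
Nodes removed: 1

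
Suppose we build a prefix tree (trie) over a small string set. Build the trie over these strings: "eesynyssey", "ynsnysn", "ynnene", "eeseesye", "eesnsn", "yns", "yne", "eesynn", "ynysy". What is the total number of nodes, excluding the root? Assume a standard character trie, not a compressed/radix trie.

Count nodes per top-level branch (shared prefixes stored once):
  'e'-branch (eeseesye, eesnsn, eesynn, eesynyssey): 19 nodes
  'y'-branch (yne, ynnene, yns, ynsnysn, ynysy): 15 nodes
Sum: 34

34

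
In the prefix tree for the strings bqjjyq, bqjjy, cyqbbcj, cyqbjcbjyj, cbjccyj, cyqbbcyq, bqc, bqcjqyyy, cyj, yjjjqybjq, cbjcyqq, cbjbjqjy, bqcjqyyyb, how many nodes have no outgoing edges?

Leaves are exactly the stored words that no other stored word extends.
Those words: "bqcjqyyyb", "bqjjyq", "cbjbjqjy", "cbjccyj", "cbjcyqq", "cyj", "cyqbbcj", "cyqbbcyq", "cyqbjcbjyj", "yjjjqybjq"
Leaf count: 10

10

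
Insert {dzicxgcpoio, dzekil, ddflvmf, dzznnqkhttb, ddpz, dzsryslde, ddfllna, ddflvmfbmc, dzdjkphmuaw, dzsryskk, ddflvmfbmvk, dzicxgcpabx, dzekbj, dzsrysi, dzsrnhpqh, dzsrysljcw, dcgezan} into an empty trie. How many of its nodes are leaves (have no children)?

Leaves are exactly the stored words that no other stored word extends.
Those words: "dcgezan", "ddfllna", "ddflvmfbmc", "ddflvmfbmvk", "ddpz", "dzdjkphmuaw", "dzekbj", "dzekil", "dzicxgcpabx", "dzicxgcpoio", "dzsrnhpqh", "dzsrysi", "dzsryskk", "dzsryslde", "dzsrysljcw", "dzznnqkhttb"
Leaf count: 16

16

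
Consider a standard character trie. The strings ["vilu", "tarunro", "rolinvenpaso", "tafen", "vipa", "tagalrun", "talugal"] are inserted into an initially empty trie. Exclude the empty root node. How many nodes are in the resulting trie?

39

Insert word by word; a character creates a node only if that edge doesn't already exist:
  "vilu" → 4 new (v, i, l, u)
  "tarunro" → 7 new (t, a, r, u, n, r, o)
  "rolinvenpaso" → 12 new (r, o, l, i, n, v, e, n, p, a, s, o)
  "tafen" → prefix "ta" already present; 3 new (f, e, n)
  "vipa" → prefix "vi" already present; 2 new (p, a)
  "tagalrun" → prefix "ta" already present; 6 new (g, a, l, r, u, n)
  "talugal" → prefix "ta" already present; 5 new (l, u, g, a, l)
Total nodes = 4 + 7 + 12 + 3 + 2 + 6 + 5 = 39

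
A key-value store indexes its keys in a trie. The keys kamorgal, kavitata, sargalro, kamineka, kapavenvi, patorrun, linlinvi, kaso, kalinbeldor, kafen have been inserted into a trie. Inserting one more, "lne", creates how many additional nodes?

Walking "lne" from the root, the first 1 characters ("l") follow existing edges; "n" is the first miss.
Each of the 2 remaining characters creates one node.

2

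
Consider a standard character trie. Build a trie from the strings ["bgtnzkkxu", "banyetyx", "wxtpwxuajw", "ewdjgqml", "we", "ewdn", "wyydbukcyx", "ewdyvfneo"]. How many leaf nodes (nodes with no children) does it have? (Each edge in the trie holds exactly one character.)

8

Leaves are exactly the stored words that no other stored word extends.
Those words: "banyetyx", "bgtnzkkxu", "ewdjgqml", "ewdn", "ewdyvfneo", "we", "wxtpwxuajw", "wyydbukcyx"
Leaf count: 8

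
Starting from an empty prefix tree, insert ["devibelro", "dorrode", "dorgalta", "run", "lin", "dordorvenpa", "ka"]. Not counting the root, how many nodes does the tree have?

For each word, the new-node count is its length minus the longest prefix already in the trie:
  "devibelro" → 9 new (d, e, v, i, b, e, l, r, o)
  "dorrode" → prefix "d" already present; 6 new (o, r, r, o, d, e)
  "dorgalta" → prefix "dor" already present; 5 new (g, a, l, t, a)
  "run" → 3 new (r, u, n)
  "lin" → 3 new (l, i, n)
  "dordorvenpa" → prefix "dor" already present; 8 new (d, o, r, v, e, n, p, a)
  "ka" → 2 new (k, a)
Total nodes = 9 + 6 + 5 + 3 + 3 + 8 + 2 = 36

36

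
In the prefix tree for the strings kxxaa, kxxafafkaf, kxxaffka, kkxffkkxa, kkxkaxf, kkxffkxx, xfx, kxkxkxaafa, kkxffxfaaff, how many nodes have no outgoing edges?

9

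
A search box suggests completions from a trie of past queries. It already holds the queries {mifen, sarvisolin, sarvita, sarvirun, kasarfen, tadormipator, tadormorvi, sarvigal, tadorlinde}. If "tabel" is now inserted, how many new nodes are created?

The longest prefix of "tabel" already in the trie is "ta" (length 2).
Each of the 3 remaining characters creates one node.

3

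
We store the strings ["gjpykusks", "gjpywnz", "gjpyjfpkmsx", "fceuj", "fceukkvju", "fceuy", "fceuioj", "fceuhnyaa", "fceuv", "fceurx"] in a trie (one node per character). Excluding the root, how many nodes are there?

For each word, the new-node count is its length minus the longest prefix already in the trie:
  "gjpykusks" → 9 new (g, j, p, y, k, u, s, k, s)
  "gjpywnz" → prefix "gjpy" already present; 3 new (w, n, z)
  "gjpyjfpkmsx" → prefix "gjpy" already present; 7 new (j, f, p, k, m, s, x)
  "fceuj" → 5 new (f, c, e, u, j)
  "fceukkvju" → prefix "fceu" already present; 5 new (k, k, v, j, u)
  "fceuy" → prefix "fceu" already present; 1 new (y)
  "fceuioj" → prefix "fceu" already present; 3 new (i, o, j)
  "fceuhnyaa" → prefix "fceu" already present; 5 new (h, n, y, a, a)
  "fceuv" → prefix "fceu" already present; 1 new (v)
  "fceurx" → prefix "fceu" already present; 2 new (r, x)
Total nodes = 9 + 3 + 7 + 5 + 5 + 1 + 3 + 5 + 1 + 2 = 41

41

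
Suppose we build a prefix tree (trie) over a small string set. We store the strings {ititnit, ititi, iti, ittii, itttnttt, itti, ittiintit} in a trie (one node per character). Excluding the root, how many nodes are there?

20

Trie structure (* marks end of a word):
(root)
└─ i
   └─ t
      ├─ i *
      │  └─ t
      │     ├─ i *
      │     └─ n
      │        └─ i
      │           └─ t *
      └─ t
         ├─ i *
         │  └─ i *
         │     └─ n
         │        └─ t
         │           └─ i
         │              └─ t *
         └─ t
            └─ n
               └─ t
                  └─ t
                     └─ t *
Counting every labelled node above: 20.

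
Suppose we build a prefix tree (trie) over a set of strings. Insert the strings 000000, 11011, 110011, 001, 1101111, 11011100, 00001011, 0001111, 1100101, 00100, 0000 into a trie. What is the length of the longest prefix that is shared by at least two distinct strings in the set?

6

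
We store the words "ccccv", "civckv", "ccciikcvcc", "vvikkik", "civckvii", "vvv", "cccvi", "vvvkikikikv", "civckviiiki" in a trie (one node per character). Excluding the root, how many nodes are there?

40

Trie structure (* marks end of a word):
(root)
├─ c
│  ├─ c
│  │  └─ c
│  │     ├─ c
│  │     │  └─ v *
│  │     ├─ i
│  │     │  └─ i
│  │     │     └─ k
│  │     │        └─ c
│  │     │           └─ v
│  │     │              └─ c
│  │     │                 └─ c *
│  │     └─ v
│  │        └─ i *
│  └─ i
│     └─ v
│        └─ c
│           └─ k
│              └─ v *
│                 └─ i
│                    └─ i *
│                       └─ i
│                          └─ k
│                             └─ i *
└─ v
   └─ v
      ├─ i
      │  └─ k
      │     └─ k
      │        └─ i
      │           └─ k *
      └─ v *
         └─ k
            └─ i
               └─ k
                  └─ i
                     └─ k
                        └─ i
                           └─ k
                              └─ v *
Counting every labelled node above: 40.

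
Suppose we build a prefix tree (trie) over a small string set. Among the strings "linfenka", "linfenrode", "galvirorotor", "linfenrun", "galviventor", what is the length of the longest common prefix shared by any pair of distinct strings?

7

The deepest shared node is where two words last agree before diverging.
e.g. "linfenrode" and "linfenrun" share the prefix "linfenr" of length 7; no pair shares a longer one.
Longest shared-prefix length: 7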